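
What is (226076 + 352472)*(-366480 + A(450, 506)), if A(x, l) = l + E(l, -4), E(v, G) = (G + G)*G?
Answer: -211715012216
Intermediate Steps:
E(v, G) = 2*G**2 (E(v, G) = (2*G)*G = 2*G**2)
A(x, l) = 32 + l (A(x, l) = l + 2*(-4)**2 = l + 2*16 = l + 32 = 32 + l)
(226076 + 352472)*(-366480 + A(450, 506)) = (226076 + 352472)*(-366480 + (32 + 506)) = 578548*(-366480 + 538) = 578548*(-365942) = -211715012216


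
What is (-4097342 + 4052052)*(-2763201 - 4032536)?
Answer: 307778928730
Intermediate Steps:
(-4097342 + 4052052)*(-2763201 - 4032536) = -45290*(-6795737) = 307778928730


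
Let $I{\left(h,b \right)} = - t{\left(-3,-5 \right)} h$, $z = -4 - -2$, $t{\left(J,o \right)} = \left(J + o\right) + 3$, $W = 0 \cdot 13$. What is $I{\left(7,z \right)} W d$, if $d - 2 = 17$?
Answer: $0$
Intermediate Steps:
$W = 0$
$t{\left(J,o \right)} = 3 + J + o$
$d = 19$ ($d = 2 + 17 = 19$)
$z = -2$ ($z = -4 + 2 = -2$)
$I{\left(h,b \right)} = 5 h$ ($I{\left(h,b \right)} = - (3 - 3 - 5) h = \left(-1\right) \left(-5\right) h = 5 h$)
$I{\left(7,z \right)} W d = 5 \cdot 7 \cdot 0 \cdot 19 = 35 \cdot 0 = 0$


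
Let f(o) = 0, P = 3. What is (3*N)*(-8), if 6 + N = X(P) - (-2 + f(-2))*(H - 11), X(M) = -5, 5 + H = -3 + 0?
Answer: 1176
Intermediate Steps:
H = -8 (H = -5 + (-3 + 0) = -5 - 3 = -8)
N = -49 (N = -6 + (-5 - (-2 + 0)*(-8 - 11)) = -6 + (-5 - (-2)*(-19)) = -6 + (-5 - 1*38) = -6 + (-5 - 38) = -6 - 43 = -49)
(3*N)*(-8) = (3*(-49))*(-8) = -147*(-8) = 1176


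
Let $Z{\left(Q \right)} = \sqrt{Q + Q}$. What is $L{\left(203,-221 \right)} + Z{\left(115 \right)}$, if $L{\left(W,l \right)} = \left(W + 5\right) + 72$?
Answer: $280 + \sqrt{230} \approx 295.17$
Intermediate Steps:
$L{\left(W,l \right)} = 77 + W$ ($L{\left(W,l \right)} = \left(5 + W\right) + 72 = 77 + W$)
$Z{\left(Q \right)} = \sqrt{2} \sqrt{Q}$ ($Z{\left(Q \right)} = \sqrt{2 Q} = \sqrt{2} \sqrt{Q}$)
$L{\left(203,-221 \right)} + Z{\left(115 \right)} = \left(77 + 203\right) + \sqrt{2} \sqrt{115} = 280 + \sqrt{230}$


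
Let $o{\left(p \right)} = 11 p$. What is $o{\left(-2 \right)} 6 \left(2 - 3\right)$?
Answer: $132$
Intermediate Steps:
$o{\left(-2 \right)} 6 \left(2 - 3\right) = 11 \left(-2\right) 6 \left(2 - 3\right) = - 22 \cdot 6 \left(-1\right) = \left(-22\right) \left(-6\right) = 132$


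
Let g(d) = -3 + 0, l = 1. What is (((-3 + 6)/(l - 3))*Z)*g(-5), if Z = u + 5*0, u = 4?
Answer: 18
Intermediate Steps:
g(d) = -3
Z = 4 (Z = 4 + 5*0 = 4 + 0 = 4)
(((-3 + 6)/(l - 3))*Z)*g(-5) = (((-3 + 6)/(1 - 3))*4)*(-3) = ((3/(-2))*4)*(-3) = ((3*(-½))*4)*(-3) = -3/2*4*(-3) = -6*(-3) = 18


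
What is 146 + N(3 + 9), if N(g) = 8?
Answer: 154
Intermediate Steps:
146 + N(3 + 9) = 146 + 8 = 154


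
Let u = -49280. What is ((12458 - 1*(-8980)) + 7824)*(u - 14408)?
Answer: -1863638256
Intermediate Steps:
((12458 - 1*(-8980)) + 7824)*(u - 14408) = ((12458 - 1*(-8980)) + 7824)*(-49280 - 14408) = ((12458 + 8980) + 7824)*(-63688) = (21438 + 7824)*(-63688) = 29262*(-63688) = -1863638256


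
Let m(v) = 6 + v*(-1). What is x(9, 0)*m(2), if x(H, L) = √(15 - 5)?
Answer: 4*√10 ≈ 12.649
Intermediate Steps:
m(v) = 6 - v
x(H, L) = √10
x(9, 0)*m(2) = √10*(6 - 1*2) = √10*(6 - 2) = √10*4 = 4*√10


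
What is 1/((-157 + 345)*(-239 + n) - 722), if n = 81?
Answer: -1/30426 ≈ -3.2867e-5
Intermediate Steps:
1/((-157 + 345)*(-239 + n) - 722) = 1/((-157 + 345)*(-239 + 81) - 722) = 1/(188*(-158) - 722) = 1/(-29704 - 722) = 1/(-30426) = -1/30426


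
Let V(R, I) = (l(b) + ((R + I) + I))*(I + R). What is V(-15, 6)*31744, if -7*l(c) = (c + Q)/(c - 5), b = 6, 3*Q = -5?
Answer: 7237632/7 ≈ 1.0339e+6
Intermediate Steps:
Q = -5/3 (Q = (⅓)*(-5) = -5/3 ≈ -1.6667)
l(c) = -(-5/3 + c)/(7*(-5 + c)) (l(c) = -(c - 5/3)/(7*(c - 5)) = -(-5/3 + c)/(7*(-5 + c)))
V(R, I) = (I + R)*(-13/21 + R + 2*I) (V(R, I) = ((5 - 3*6)/(21*(-5 + 6)) + ((R + I) + I))*(I + R) = ((1/21)*(5 - 18)/1 + ((I + R) + I))*(I + R) = ((1/21)*1*(-13) + (R + 2*I))*(I + R) = (-13/21 + (R + 2*I))*(I + R) = (-13/21 + R + 2*I)*(I + R) = (I + R)*(-13/21 + R + 2*I))
V(-15, 6)*31744 = ((-15)² + 2*6² - 13/21*6 - 13/21*(-15) + 3*6*(-15))*31744 = (225 + 2*36 - 26/7 + 65/7 - 270)*31744 = (225 + 72 - 26/7 + 65/7 - 270)*31744 = (228/7)*31744 = 7237632/7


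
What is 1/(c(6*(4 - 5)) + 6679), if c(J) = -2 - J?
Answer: 1/6683 ≈ 0.00014963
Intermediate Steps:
1/(c(6*(4 - 5)) + 6679) = 1/((-2 - 6*(4 - 5)) + 6679) = 1/((-2 - 6*(-1)) + 6679) = 1/((-2 - 1*(-6)) + 6679) = 1/((-2 + 6) + 6679) = 1/(4 + 6679) = 1/6683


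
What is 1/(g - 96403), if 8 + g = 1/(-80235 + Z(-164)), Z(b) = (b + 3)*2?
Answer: -80557/7766580928 ≈ -1.0372e-5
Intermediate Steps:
Z(b) = 6 + 2*b (Z(b) = (3 + b)*2 = 6 + 2*b)
g = -644457/80557 (g = -8 + 1/(-80235 + (6 + 2*(-164))) = -8 + 1/(-80235 + (6 - 328)) = -8 + 1/(-80235 - 322) = -8 + 1/(-80557) = -8 - 1/80557 = -644457/80557 ≈ -8.0000)
1/(g - 96403) = 1/(-644457/80557 - 96403) = 1/(-7766580928/80557) = -80557/7766580928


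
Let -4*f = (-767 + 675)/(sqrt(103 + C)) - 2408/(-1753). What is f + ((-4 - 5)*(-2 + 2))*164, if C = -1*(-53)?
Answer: -602/1753 + 23*sqrt(39)/78 ≈ 1.4981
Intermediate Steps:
C = 53
f = -602/1753 + 23*sqrt(39)/78 (f = -((-767 + 675)/(sqrt(103 + 53)) - 2408/(-1753))/4 = -(-92*sqrt(39)/78 - 2408*(-1/1753))/4 = -(-92*sqrt(39)/78 + 2408/1753)/4 = -(-46*sqrt(39)/39 + 2408/1753)/4 = -(2408/1753 - 46*sqrt(39)/39)/4 = -602/1753 + 23*sqrt(39)/78 ≈ 1.4981)
f + ((-4 - 5)*(-2 + 2))*164 = (-602/1753 + 23*sqrt(39)/78) + ((-4 - 5)*(-2 + 2))*164 = (-602/1753 + 23*sqrt(39)/78) - 9*0*164 = (-602/1753 + 23*sqrt(39)/78) + 0*164 = (-602/1753 + 23*sqrt(39)/78) + 0 = -602/1753 + 23*sqrt(39)/78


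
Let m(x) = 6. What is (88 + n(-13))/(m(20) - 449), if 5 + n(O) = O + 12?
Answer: -82/443 ≈ -0.18510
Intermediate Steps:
n(O) = 7 + O (n(O) = -5 + (O + 12) = -5 + (12 + O) = 7 + O)
(88 + n(-13))/(m(20) - 449) = (88 + (7 - 13))/(6 - 449) = (88 - 6)/(-443) = 82*(-1/443) = -82/443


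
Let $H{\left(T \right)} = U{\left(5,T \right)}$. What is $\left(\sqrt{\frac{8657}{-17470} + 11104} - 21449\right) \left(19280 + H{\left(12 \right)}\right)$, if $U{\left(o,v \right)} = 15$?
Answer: $-413858455 + \frac{3859 \sqrt{3388799555810}}{3494} \approx -4.1183 \cdot 10^{8}$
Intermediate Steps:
$H{\left(T \right)} = 15$
$\left(\sqrt{\frac{8657}{-17470} + 11104} - 21449\right) \left(19280 + H{\left(12 \right)}\right) = \left(\sqrt{\frac{8657}{-17470} + 11104} - 21449\right) \left(19280 + 15\right) = \left(\sqrt{8657 \left(- \frac{1}{17470}\right) + 11104} - 21449\right) 19295 = \left(\sqrt{- \frac{8657}{17470} + 11104} - 21449\right) 19295 = \left(\sqrt{\frac{193978223}{17470}} - 21449\right) 19295 = \left(\frac{\sqrt{3388799555810}}{17470} - 21449\right) 19295 = \left(-21449 + \frac{\sqrt{3388799555810}}{17470}\right) 19295 = -413858455 + \frac{3859 \sqrt{3388799555810}}{3494}$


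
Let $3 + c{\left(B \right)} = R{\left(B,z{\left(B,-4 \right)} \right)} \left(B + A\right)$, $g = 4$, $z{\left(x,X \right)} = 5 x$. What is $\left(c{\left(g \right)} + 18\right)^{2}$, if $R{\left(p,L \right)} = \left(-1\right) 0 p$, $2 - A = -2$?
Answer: $225$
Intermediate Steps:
$A = 4$ ($A = 2 - -2 = 2 + 2 = 4$)
$R{\left(p,L \right)} = 0$ ($R{\left(p,L \right)} = 0 p = 0$)
$c{\left(B \right)} = -3$ ($c{\left(B \right)} = -3 + 0 \left(B + 4\right) = -3 + 0 \left(4 + B\right) = -3 + 0 = -3$)
$\left(c{\left(g \right)} + 18\right)^{2} = \left(-3 + 18\right)^{2} = 15^{2} = 225$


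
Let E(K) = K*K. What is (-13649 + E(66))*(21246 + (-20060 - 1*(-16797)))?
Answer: -167116019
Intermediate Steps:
E(K) = K²
(-13649 + E(66))*(21246 + (-20060 - 1*(-16797))) = (-13649 + 66²)*(21246 + (-20060 - 1*(-16797))) = (-13649 + 4356)*(21246 + (-20060 + 16797)) = -9293*(21246 - 3263) = -9293*17983 = -167116019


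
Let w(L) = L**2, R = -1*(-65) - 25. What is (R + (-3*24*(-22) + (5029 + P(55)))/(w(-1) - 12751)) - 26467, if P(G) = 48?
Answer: -336950911/12750 ≈ -26428.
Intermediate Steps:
R = 40 (R = 65 - 25 = 40)
(R + (-3*24*(-22) + (5029 + P(55)))/(w(-1) - 12751)) - 26467 = (40 + (-3*24*(-22) + (5029 + 48))/((-1)**2 - 12751)) - 26467 = (40 + (-72*(-22) + 5077)/(1 - 12751)) - 26467 = (40 + (1584 + 5077)/(-12750)) - 26467 = (40 + 6661*(-1/12750)) - 26467 = (40 - 6661/12750) - 26467 = 503339/12750 - 26467 = -336950911/12750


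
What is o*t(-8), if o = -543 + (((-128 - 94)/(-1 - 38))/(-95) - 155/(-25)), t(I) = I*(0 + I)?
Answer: -42433408/1235 ≈ -34359.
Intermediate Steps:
t(I) = I² (t(I) = I*I = I²)
o = -663022/1235 (o = -543 + (-222/(-39)*(-1/95) - 155*(-1/25)) = -543 + (-222*(-1/39)*(-1/95) + 31/5) = -543 + ((74/13)*(-1/95) + 31/5) = -543 + (-74/1235 + 31/5) = -543 + 7583/1235 = -663022/1235 ≈ -536.86)
o*t(-8) = -663022/1235*(-8)² = -663022/1235*64 = -42433408/1235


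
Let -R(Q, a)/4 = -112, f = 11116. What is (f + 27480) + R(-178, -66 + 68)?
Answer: 39044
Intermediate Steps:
R(Q, a) = 448 (R(Q, a) = -4*(-112) = 448)
(f + 27480) + R(-178, -66 + 68) = (11116 + 27480) + 448 = 38596 + 448 = 39044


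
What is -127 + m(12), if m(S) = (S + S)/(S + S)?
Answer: -126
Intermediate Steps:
m(S) = 1 (m(S) = (2*S)/((2*S)) = (2*S)*(1/(2*S)) = 1)
-127 + m(12) = -127 + 1 = -126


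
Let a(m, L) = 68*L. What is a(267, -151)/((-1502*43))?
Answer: 5134/32293 ≈ 0.15898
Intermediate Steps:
a(267, -151)/((-1502*43)) = (68*(-151))/((-1502*43)) = -10268/(-64586) = -10268*(-1/64586) = 5134/32293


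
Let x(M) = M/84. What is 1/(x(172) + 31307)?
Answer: 21/657490 ≈ 3.1940e-5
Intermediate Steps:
x(M) = M/84 (x(M) = M*(1/84) = M/84)
1/(x(172) + 31307) = 1/((1/84)*172 + 31307) = 1/(43/21 + 31307) = 1/(657490/21) = 21/657490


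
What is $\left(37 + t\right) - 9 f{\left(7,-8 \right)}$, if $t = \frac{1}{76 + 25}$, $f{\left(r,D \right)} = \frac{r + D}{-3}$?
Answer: $\frac{3435}{101} \approx 34.01$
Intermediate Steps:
$f{\left(r,D \right)} = - \frac{D}{3} - \frac{r}{3}$ ($f{\left(r,D \right)} = \left(D + r\right) \left(- \frac{1}{3}\right) = - \frac{D}{3} - \frac{r}{3}$)
$t = \frac{1}{101} \approx 0.009901$
$\left(37 + t\right) - 9 f{\left(7,-8 \right)} = \left(37 + \frac{1}{101}\right) - 9 \left(\left(- \frac{1}{3}\right) \left(-8\right) - \frac{7}{3}\right) = \frac{3738}{101} - 9 \left(\frac{8}{3} - \frac{7}{3}\right) = \frac{3738}{101} - 3 = \frac{3435}{101}$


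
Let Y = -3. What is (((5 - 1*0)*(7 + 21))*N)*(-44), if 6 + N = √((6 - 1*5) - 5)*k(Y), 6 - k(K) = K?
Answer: 36960 - 110880*I ≈ 36960.0 - 1.1088e+5*I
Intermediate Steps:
k(K) = 6 - K
N = -6 + 18*I (N = -6 + √((6 - 1*5) - 5)*(6 - 1*(-3)) = -6 + √((6 - 5) - 5)*(6 + 3) = -6 + √(1 - 5)*9 = -6 + √(-4)*9 = -6 + (2*I)*9 = -6 + 18*I ≈ -6.0 + 18.0*I)
(((5 - 1*0)*(7 + 21))*N)*(-44) = (((5 - 1*0)*(7 + 21))*(-6 + 18*I))*(-44) = (((5 + 0)*28)*(-6 + 18*I))*(-44) = ((5*28)*(-6 + 18*I))*(-44) = (140*(-6 + 18*I))*(-44) = (-840 + 2520*I)*(-44) = 36960 - 110880*I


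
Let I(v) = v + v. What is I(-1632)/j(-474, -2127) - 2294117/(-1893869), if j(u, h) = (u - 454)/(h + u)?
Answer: -502380704045/54922201 ≈ -9147.1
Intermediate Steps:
I(v) = 2*v
j(u, h) = (-454 + u)/(h + u)
I(-1632)/j(-474, -2127) - 2294117/(-1893869) = (2*(-1632))/(((-454 - 474)/(-2127 - 474))) - 2294117/(-1893869) = -3264/(-928/(-2601)) - 2294117*(-1/1893869) = -3264/((-1/2601*(-928))) + 2294117/1893869 = -3264/928/2601 + 2294117/1893869 = -3264*2601/928 + 2294117/1893869 = -265302/29 + 2294117/1893869 = -502380704045/54922201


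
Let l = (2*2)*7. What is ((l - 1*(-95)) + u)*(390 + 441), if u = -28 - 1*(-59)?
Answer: 127974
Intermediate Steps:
l = 28 (l = 4*7 = 28)
u = 31 (u = -28 + 59 = 31)
((l - 1*(-95)) + u)*(390 + 441) = ((28 - 1*(-95)) + 31)*(390 + 441) = ((28 + 95) + 31)*831 = (123 + 31)*831 = 154*831 = 127974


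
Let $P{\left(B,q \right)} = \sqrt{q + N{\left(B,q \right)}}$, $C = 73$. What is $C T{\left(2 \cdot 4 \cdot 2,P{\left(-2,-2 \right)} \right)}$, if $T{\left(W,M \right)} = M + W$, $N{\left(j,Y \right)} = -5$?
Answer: $1168 + 73 i \sqrt{7} \approx 1168.0 + 193.14 i$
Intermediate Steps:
$P{\left(B,q \right)} = \sqrt{-5 + q}$ ($P{\left(B,q \right)} = \sqrt{q - 5} = \sqrt{-5 + q}$)
$C T{\left(2 \cdot 4 \cdot 2,P{\left(-2,-2 \right)} \right)} = 73 \left(\sqrt{-5 - 2} + 2 \cdot 4 \cdot 2\right) = 73 \left(\sqrt{-7} + 8 \cdot 2\right) = 73 \left(i \sqrt{7} + 16\right) = 73 \left(16 + i \sqrt{7}\right) = 1168 + 73 i \sqrt{7}$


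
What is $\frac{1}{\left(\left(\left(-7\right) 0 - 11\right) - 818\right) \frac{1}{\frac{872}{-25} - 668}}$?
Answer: $\frac{17572}{20725} \approx 0.84787$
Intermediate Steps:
$\frac{1}{\left(\left(\left(-7\right) 0 - 11\right) - 818\right) \frac{1}{\frac{872}{-25} - 668}} = \frac{1}{\left(\left(0 - 11\right) - 818\right) \frac{1}{872 \left(- \frac{1}{25}\right) - 668}} = \frac{1}{\left(-11 - 818\right) \frac{1}{- \frac{872}{25} - 668}} = \frac{1}{\left(-829\right) \frac{1}{- \frac{17572}{25}}} = - \frac{1}{829 \left(- \frac{25}{17572}\right)} = \left(- \frac{1}{829}\right) \left(- \frac{17572}{25}\right) = \frac{17572}{20725}$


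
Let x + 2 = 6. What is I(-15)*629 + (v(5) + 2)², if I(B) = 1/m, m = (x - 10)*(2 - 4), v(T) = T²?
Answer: 9377/12 ≈ 781.42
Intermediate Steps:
x = 4 (x = -2 + 6 = 4)
m = 12 (m = (4 - 10)*(2 - 4) = -6*(-2) = 12)
I(B) = 1/12
I(-15)*629 + (v(5) + 2)² = (1/12)*629 + (5² + 2)² = 629/12 + (25 + 2)² = 629/12 + 27² = 629/12 + 729 = 9377/12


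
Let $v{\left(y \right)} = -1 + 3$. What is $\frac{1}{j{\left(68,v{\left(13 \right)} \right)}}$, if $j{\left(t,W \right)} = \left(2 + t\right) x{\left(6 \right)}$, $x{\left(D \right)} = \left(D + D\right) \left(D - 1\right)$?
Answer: $\frac{1}{4200} \approx 0.0002381$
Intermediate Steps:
$x{\left(D \right)} = 2 D \left(-1 + D\right)$
$v{\left(y \right)} = 2$
$j{\left(t,W \right)} = 120 + 60 t$ ($j{\left(t,W \right)} = \left(2 + t\right) 2 \cdot 6 \left(-1 + 6\right) = \left(2 + t\right) 2 \cdot 6 \cdot 5 = \left(2 + t\right) 60 = 120 + 60 t$)
$\frac{1}{j{\left(68,v{\left(13 \right)} \right)}} = \frac{1}{120 + 60 \cdot 68} = \frac{1}{120 + 4080} = \frac{1}{4200}$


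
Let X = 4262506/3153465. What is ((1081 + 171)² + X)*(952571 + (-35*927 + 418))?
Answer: 1516772144870754368/1051155 ≈ 1.4430e+12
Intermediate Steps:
X = 4262506/3153465 (X = 4262506*(1/3153465) = 4262506/3153465 ≈ 1.3517)
((1081 + 171)² + X)*(952571 + (-35*927 + 418)) = ((1081 + 171)² + 4262506/3153465)*(952571 + (-35*927 + 418)) = (1252² + 4262506/3153465)*(952571 + (-32445 + 418)) = (1567504 + 4262506/3153465)*(952571 - 32027) = (4943073263866/3153465)*920544 = 1516772144870754368/1051155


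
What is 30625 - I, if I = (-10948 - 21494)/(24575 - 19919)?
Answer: 23770407/776 ≈ 30632.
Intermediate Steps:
I = -5407/776 (I = -32442/4656 = -32442*1/4656 = -5407/776 ≈ -6.9678)
30625 - I = 30625 - 1*(-5407/776) = 30625 + 5407/776 = 23770407/776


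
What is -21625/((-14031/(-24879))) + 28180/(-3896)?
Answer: -174706335215/4555398 ≈ -38352.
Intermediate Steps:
-21625/((-14031/(-24879))) + 28180/(-3896) = -21625/((-14031*(-1/24879))) + 28180*(-1/3896) = -21625/4677/8293 - 7045/974 = -21625*8293/4677 - 7045/974 = -179336125/4677 - 7045/974 = -174706335215/4555398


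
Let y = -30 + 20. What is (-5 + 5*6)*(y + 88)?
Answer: 1950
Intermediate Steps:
y = -10
(-5 + 5*6)*(y + 88) = (-5 + 5*6)*(-10 + 88) = (-5 + 30)*78 = 25*78 = 1950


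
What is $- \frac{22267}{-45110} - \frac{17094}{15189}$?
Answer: $- \frac{144298959}{228391930} \approx -0.6318$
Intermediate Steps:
$- \frac{22267}{-45110} - \frac{17094}{15189} = \left(-22267\right) \left(- \frac{1}{45110}\right) - \frac{5698}{5063} = \frac{22267}{45110} - \frac{5698}{5063} = - \frac{144298959}{228391930}$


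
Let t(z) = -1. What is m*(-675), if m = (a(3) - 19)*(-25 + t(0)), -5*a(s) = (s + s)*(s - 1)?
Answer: -375570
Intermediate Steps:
a(s) = -2*s*(-1 + s)/5 (a(s) = -(s + s)*(s - 1)/5 = -2*s*(-1 + s)/5)
m = 2782/5 (m = ((⅖)*3*(1 - 1*3) - 19)*(-25 - 1) = ((⅖)*3*(1 - 3) - 19)*(-26) = ((⅖)*3*(-2) - 19)*(-26) = (-12/5 - 19)*(-26) = -107/5*(-26) = 2782/5 ≈ 556.40)
m*(-675) = (2782/5)*(-675) = -375570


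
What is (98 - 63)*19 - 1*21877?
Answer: -21212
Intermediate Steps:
(98 - 63)*19 - 1*21877 = 35*19 - 21877 = 665 - 21877 = -21212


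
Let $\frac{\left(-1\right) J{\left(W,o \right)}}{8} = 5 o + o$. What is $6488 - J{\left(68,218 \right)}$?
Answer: $16952$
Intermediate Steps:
$J{\left(W,o \right)} = - 48 o$ ($J{\left(W,o \right)} = - 8 \left(5 o + o\right) = - 8 \cdot 6 o = - 48 o$)
$6488 - J{\left(68,218 \right)} = 6488 - \left(-48\right) 218 = 6488 - -10464 = 6488 + 10464 = 16952$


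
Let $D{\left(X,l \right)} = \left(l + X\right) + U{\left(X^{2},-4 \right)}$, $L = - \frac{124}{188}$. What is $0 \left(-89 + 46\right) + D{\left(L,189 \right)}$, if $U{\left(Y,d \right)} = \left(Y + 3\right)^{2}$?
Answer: $\frac{976618940}{4879681} \approx 200.14$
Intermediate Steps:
$U{\left(Y,d \right)} = \left(3 + Y\right)^{2}$
$L = - \frac{31}{47}$ ($L = \left(-124\right) \frac{1}{188} = - \frac{31}{47} \approx -0.65957$)
$D{\left(X,l \right)} = X + l + \left(3 + X^{2}\right)^{2}$ ($D{\left(X,l \right)} = \left(l + X\right) + \left(3 + X^{2}\right)^{2} = \left(X + l\right) + \left(3 + X^{2}\right)^{2} = X + l + \left(3 + X^{2}\right)^{2}$)
$0 \left(-89 + 46\right) + D{\left(L,189 \right)} = 0 \left(-89 + 46\right) + \left(- \frac{31}{47} + 189 + \left(3 + \left(- \frac{31}{47}\right)^{2}\right)^{2}\right) = 0 \left(-43\right) + \left(- \frac{31}{47} + 189 + \left(3 + \frac{961}{2209}\right)^{2}\right) = 0 + \left(- \frac{31}{47} + 189 + \left(\frac{7588}{2209}\right)^{2}\right) = 0 + \left(- \frac{31}{47} + 189 + \frac{57577744}{4879681}\right) = 0 + \frac{976618940}{4879681} = \frac{976618940}{4879681}$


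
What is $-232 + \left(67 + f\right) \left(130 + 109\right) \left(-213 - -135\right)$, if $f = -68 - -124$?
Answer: $-2293198$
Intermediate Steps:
$f = 56$ ($f = -68 + 124 = 56$)
$-232 + \left(67 + f\right) \left(130 + 109\right) \left(-213 - -135\right) = -232 + \left(67 + 56\right) \left(130 + 109\right) \left(-213 - -135\right) = -232 + 123 \cdot 239 \left(-213 + 135\right) = -232 + 29397 \left(-78\right) = -232 - 2292966 = -2293198$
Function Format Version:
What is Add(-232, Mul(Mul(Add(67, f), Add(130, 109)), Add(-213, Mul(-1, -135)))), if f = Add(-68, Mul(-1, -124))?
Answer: -2293198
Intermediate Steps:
f = 56 (f = Add(-68, 124) = 56)
Add(-232, Mul(Mul(Add(67, f), Add(130, 109)), Add(-213, Mul(-1, -135)))) = Add(-232, Mul(Mul(Add(67, 56), Add(130, 109)), Add(-213, Mul(-1, -135)))) = Add(-232, Mul(Mul(123, 239), Add(-213, 135))) = Add(-232, Mul(29397, -78)) = Add(-232, -2292966) = -2293198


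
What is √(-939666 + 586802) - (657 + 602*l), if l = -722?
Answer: 433987 + 4*I*√22054 ≈ 4.3399e+5 + 594.02*I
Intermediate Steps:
√(-939666 + 586802) - (657 + 602*l) = √(-939666 + 586802) - (657 + 602*(-722)) = √(-352864) - (657 - 434644) = 4*I*√22054 - 1*(-433987) = 4*I*√22054 + 433987 = 433987 + 4*I*√22054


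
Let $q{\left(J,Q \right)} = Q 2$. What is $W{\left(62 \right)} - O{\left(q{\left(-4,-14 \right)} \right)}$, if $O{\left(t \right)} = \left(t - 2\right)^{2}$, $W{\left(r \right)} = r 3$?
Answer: $-714$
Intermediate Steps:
$W{\left(r \right)} = 3 r$
$q{\left(J,Q \right)} = 2 Q$
$O{\left(t \right)} = \left(-2 + t\right)^{2}$
$W{\left(62 \right)} - O{\left(q{\left(-4,-14 \right)} \right)} = 3 \cdot 62 - \left(-2 + 2 \left(-14\right)\right)^{2} = 186 - \left(-2 - 28\right)^{2} = 186 - \left(-30\right)^{2} = 186 - 900 = -714$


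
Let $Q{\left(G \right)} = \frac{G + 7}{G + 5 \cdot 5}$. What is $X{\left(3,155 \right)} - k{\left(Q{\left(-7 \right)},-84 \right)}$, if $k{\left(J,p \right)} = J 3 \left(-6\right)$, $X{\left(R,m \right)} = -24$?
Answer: $-24$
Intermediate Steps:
$Q{\left(G \right)} = \frac{7 + G}{25 + G}$ ($Q{\left(G \right)} = \frac{7 + G}{G + 25} = \frac{7 + G}{25 + G}$)
$k{\left(J,p \right)} = - 18 J$ ($k{\left(J,p \right)} = 3 J \left(-6\right) = - 18 J$)
$X{\left(3,155 \right)} - k{\left(Q{\left(-7 \right)},-84 \right)} = -24 - - 18 \frac{7 - 7}{25 - 7} = -24 - - 18 \cdot \frac{1}{18} \cdot 0 = -24 - \left(-18\right) 0 = -24 - 0 = -24 + 0 = -24$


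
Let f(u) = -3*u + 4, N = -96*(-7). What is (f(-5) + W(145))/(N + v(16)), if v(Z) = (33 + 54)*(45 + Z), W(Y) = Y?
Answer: 164/5979 ≈ 0.027429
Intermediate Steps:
N = 672
f(u) = 4 - 3*u
v(Z) = 3915 + 87*Z (v(Z) = 87*(45 + Z) = 3915 + 87*Z)
(f(-5) + W(145))/(N + v(16)) = ((4 - 3*(-5)) + 145)/(672 + (3915 + 87*16)) = ((4 + 15) + 145)/(672 + (3915 + 1392)) = (19 + 145)/(672 + 5307) = 164/5979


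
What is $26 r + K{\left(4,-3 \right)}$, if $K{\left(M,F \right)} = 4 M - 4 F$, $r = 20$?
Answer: $548$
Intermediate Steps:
$K{\left(M,F \right)} = - 4 F + 4 M$
$26 r + K{\left(4,-3 \right)} = 26 \cdot 20 + \left(\left(-4\right) \left(-3\right) + 4 \cdot 4\right) = 520 + \left(12 + 16\right) = 520 + 28 = 548$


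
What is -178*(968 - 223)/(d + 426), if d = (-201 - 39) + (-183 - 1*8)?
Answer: 26522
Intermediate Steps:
d = -431 (d = -240 + (-183 - 8) = -240 - 191 = -431)
-178*(968 - 223)/(d + 426) = -178*(968 - 223)/(-431 + 426) = -132610/(-5) = -132610*(-1)/5 = -178*(-149) = 26522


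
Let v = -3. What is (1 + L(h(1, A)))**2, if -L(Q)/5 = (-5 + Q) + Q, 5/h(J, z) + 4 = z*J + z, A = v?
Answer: 961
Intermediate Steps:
A = -3
h(J, z) = 5/(-4 + z + J*z) (h(J, z) = 5/(-4 + (z*J + z)) = 5/(-4 + (J*z + z)) = 5/(-4 + (z + J*z)) = 5/(-4 + z + J*z))
L(Q) = 25 - 10*Q (L(Q) = -5*((-5 + Q) + Q) = -5*(-5 + 2*Q) = 25 - 10*Q)
(1 + L(h(1, A)))**2 = (1 + (25 - 50/(-4 - 3 + 1*(-3))))**2 = (1 + (25 - 50/(-4 - 3 - 3)))**2 = (1 + (25 - 50/(-10)))**2 = (1 + (25 - 50*(-1)/10))**2 = (1 + (25 - 10*(-1/2)))**2 = (1 + (25 + 5))**2 = (1 + 30)**2 = 31**2 = 961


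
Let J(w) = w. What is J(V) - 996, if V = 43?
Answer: -953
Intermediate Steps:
J(V) - 996 = 43 - 996 = -953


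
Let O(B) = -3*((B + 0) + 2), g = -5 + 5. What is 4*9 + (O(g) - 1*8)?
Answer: 22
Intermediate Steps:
g = 0
O(B) = -6 - 3*B (O(B) = -3*(B + 2) = -3*(2 + B) = -6 - 3*B)
4*9 + (O(g) - 1*8) = 4*9 + ((-6 - 3*0) - 1*8) = 36 + ((-6 + 0) - 8) = 36 + (-6 - 8) = 36 - 14 = 22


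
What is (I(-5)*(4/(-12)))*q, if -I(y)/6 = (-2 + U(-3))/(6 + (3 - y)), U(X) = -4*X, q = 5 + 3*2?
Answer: 110/7 ≈ 15.714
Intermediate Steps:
q = 11 (q = 5 + 6 = 11)
I(y) = -60/(9 - y) (I(y) = -6*(-2 - 4*(-3))/(6 + (3 - y)) = -6*(-2 + 12)/(9 - y) = -60/(9 - y))
(I(-5)*(4/(-12)))*q = ((60/(-9 - 5))*(4/(-12)))*11 = ((60/(-14))*(4*(-1/12)))*11 = ((60*(-1/14))*(-⅓))*11 = -30/7*(-⅓)*11 = (10/7)*11 = 110/7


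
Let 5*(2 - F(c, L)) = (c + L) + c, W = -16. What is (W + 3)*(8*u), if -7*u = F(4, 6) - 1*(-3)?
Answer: 1144/35 ≈ 32.686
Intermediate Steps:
F(c, L) = 2 - 2*c/5 - L/5 (F(c, L) = 2 - ((c + L) + c)/5 = 2 - ((L + c) + c)/5 = 2 - (L + 2*c)/5 = 2 + (-2*c/5 - L/5) = 2 - 2*c/5 - L/5)
u = -11/35 (u = -((2 - ⅖*4 - ⅕*6) - 1*(-3))/7 = -((2 - 8/5 - 6/5) + 3)/7 = -(-⅘ + 3)/7 = -⅐*11/5 = -11/35 ≈ -0.31429)
(W + 3)*(8*u) = (-16 + 3)*(8*(-11/35)) = -13*(-88/35) = 1144/35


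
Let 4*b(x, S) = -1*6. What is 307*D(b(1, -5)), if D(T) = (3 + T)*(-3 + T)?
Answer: -8289/4 ≈ -2072.3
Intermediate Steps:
b(x, S) = -3/2 (b(x, S) = (-1*6)/4 = (1/4)*(-6) = -3/2)
D(T) = (-3 + T)*(3 + T)
307*D(b(1, -5)) = 307*(-9 + (-3/2)**2) = 307*(-9 + 9/4) = 307*(-27/4) = -8289/4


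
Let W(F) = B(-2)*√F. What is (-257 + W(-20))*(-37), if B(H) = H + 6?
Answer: 9509 - 296*I*√5 ≈ 9509.0 - 661.88*I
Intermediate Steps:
B(H) = 6 + H
W(F) = 4*√F (W(F) = (6 - 2)*√F = 4*√F)
(-257 + W(-20))*(-37) = (-257 + 4*√(-20))*(-37) = (-257 + 4*(2*I*√5))*(-37) = (-257 + 8*I*√5)*(-37) = 9509 - 296*I*√5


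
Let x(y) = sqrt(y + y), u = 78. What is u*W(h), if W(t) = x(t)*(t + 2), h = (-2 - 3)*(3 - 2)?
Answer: -234*I*sqrt(10) ≈ -739.97*I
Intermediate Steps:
x(y) = sqrt(2)*sqrt(y) (x(y) = sqrt(2*y) = sqrt(2)*sqrt(y))
h = -5 (h = -5*1 = -5)
W(t) = sqrt(2)*sqrt(t)*(2 + t) (W(t) = (sqrt(2)*sqrt(t))*(t + 2) = (sqrt(2)*sqrt(t))*(2 + t) = sqrt(2)*sqrt(t)*(2 + t))
u*W(h) = 78*(sqrt(2)*sqrt(-5)*(2 - 5)) = 78*(sqrt(2)*(I*sqrt(5))*(-3)) = 78*(-3*I*sqrt(10)) = -234*I*sqrt(10)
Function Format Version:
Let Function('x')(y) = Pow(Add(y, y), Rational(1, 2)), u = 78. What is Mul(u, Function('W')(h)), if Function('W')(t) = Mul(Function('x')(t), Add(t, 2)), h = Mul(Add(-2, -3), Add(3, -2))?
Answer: Mul(-234, I, Pow(10, Rational(1, 2))) ≈ Mul(-739.97, I)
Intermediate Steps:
Function('x')(y) = Mul(Pow(2, Rational(1, 2)), Pow(y, Rational(1, 2))) (Function('x')(y) = Pow(Mul(2, y), Rational(1, 2)) = Mul(Pow(2, Rational(1, 2)), Pow(y, Rational(1, 2))))
h = -5 (h = Mul(-5, 1) = -5)
Function('W')(t) = Mul(Pow(2, Rational(1, 2)), Pow(t, Rational(1, 2)), Add(2, t)) (Function('W')(t) = Mul(Mul(Pow(2, Rational(1, 2)), Pow(t, Rational(1, 2))), Add(t, 2)) = Mul(Mul(Pow(2, Rational(1, 2)), Pow(t, Rational(1, 2))), Add(2, t)) = Mul(Pow(2, Rational(1, 2)), Pow(t, Rational(1, 2)), Add(2, t)))
Mul(u, Function('W')(h)) = Mul(78, Mul(Pow(2, Rational(1, 2)), Pow(-5, Rational(1, 2)), Add(2, -5))) = Mul(78, Mul(Pow(2, Rational(1, 2)), Mul(I, Pow(5, Rational(1, 2))), -3)) = Mul(78, Mul(-3, I, Pow(10, Rational(1, 2)))) = Mul(-234, I, Pow(10, Rational(1, 2)))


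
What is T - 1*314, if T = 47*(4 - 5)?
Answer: -361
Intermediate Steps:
T = -47 (T = 47*(-1) = -47)
T - 1*314 = -47 - 1*314 = -47 - 314 = -361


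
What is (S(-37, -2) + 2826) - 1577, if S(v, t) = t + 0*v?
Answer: 1247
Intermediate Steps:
S(v, t) = t (S(v, t) = t + 0 = t)
(S(-37, -2) + 2826) - 1577 = (-2 + 2826) - 1577 = 2824 - 1577 = 1247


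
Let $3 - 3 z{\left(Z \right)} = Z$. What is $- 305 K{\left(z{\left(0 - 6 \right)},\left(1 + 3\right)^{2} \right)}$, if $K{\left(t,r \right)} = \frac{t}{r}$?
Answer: $- \frac{915}{16} \approx -57.188$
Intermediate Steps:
$z{\left(Z \right)} = 1 - \frac{Z}{3}$
$- 305 K{\left(z{\left(0 - 6 \right)},\left(1 + 3\right)^{2} \right)} = - 305 \frac{1 - \frac{0 - 6}{3}}{\left(1 + 3\right)^{2}} = - 305 \frac{1 - \frac{0 - 6}{3}}{4^{2}} = - 305 \frac{1 - -2}{16} = - 305 \left(1 + 2\right) \frac{1}{16} = - 305 \cdot 3 \cdot \frac{1}{16} = \left(-305\right) \frac{3}{16} = - \frac{915}{16}$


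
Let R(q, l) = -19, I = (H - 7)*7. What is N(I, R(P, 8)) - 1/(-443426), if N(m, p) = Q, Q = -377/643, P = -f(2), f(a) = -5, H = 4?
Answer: -167170959/285122918 ≈ -0.58631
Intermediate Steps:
P = 5 (P = -1*(-5) = 5)
I = -21 (I = (4 - 7)*7 = -3*7 = -21)
Q = -377/643 (Q = -377*1/643 = -377/643 ≈ -0.58631)
N(m, p) = -377/643
N(I, R(P, 8)) - 1/(-443426) = -377/643 - 1/(-443426) = -377/643 - 1*(-1/443426) = -377/643 + 1/443426 = -167170959/285122918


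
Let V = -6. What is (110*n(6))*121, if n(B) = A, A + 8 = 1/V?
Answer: -326095/3 ≈ -1.0870e+5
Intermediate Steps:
A = -49/6 (A = -8 + 1/(-6) = -8 - ⅙ = -49/6 ≈ -8.1667)
n(B) = -49/6
(110*n(6))*121 = (110*(-49/6))*121 = -2695/3*121 = -326095/3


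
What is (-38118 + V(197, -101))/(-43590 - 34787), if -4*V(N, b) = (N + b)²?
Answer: 40422/78377 ≈ 0.51574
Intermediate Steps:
V(N, b) = -(N + b)²/4
(-38118 + V(197, -101))/(-43590 - 34787) = (-38118 - (197 - 101)²/4)/(-43590 - 34787) = (-38118 - ¼*96²)/(-78377) = (-38118 - ¼*9216)*(-1/78377) = (-38118 - 2304)*(-1/78377) = -40422*(-1/78377) = 40422/78377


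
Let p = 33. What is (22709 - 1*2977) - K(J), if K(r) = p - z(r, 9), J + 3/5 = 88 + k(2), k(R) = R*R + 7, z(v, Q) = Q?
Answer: 19708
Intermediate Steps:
k(R) = 7 + R**2 (k(R) = R**2 + 7 = 7 + R**2)
J = 492/5 (J = -3/5 + (88 + (7 + 2**2)) = -3/5 + (88 + (7 + 4)) = -3/5 + (88 + 11) = -3/5 + 99 = 492/5 ≈ 98.400)
K(r) = 24 (K(r) = 33 - 1*9 = 33 - 9 = 24)
(22709 - 1*2977) - K(J) = (22709 - 1*2977) - 1*24 = (22709 - 2977) - 24 = 19732 - 24 = 19708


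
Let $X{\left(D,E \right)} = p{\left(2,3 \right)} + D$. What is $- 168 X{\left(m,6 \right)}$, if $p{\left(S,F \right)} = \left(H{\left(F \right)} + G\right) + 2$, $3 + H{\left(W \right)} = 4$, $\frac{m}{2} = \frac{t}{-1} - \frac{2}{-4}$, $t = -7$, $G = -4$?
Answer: $-2352$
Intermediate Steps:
$m = 15$ ($m = 2 \left(- \frac{7}{-1} - \frac{2}{-4}\right) = 2 \left(\left(-7\right) \left(-1\right) - - \frac{1}{2}\right) = 2 \left(7 + \frac{1}{2}\right) = 2 \cdot \frac{15}{2} = 15$)
$H{\left(W \right)} = 1$ ($H{\left(W \right)} = -3 + 4 = 1$)
$p{\left(S,F \right)} = -1$ ($p{\left(S,F \right)} = \left(1 - 4\right) + 2 = -3 + 2 = -1$)
$X{\left(D,E \right)} = -1 + D$
$- 168 X{\left(m,6 \right)} = - 168 \left(-1 + 15\right) = \left(-168\right) 14 = -2352$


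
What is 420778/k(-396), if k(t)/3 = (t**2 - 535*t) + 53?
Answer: 420778/1106187 ≈ 0.38039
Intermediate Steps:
k(t) = 159 - 1605*t + 3*t**2 (k(t) = 3*((t**2 - 535*t) + 53) = 3*(53 + t**2 - 535*t) = 159 - 1605*t + 3*t**2)
420778/k(-396) = 420778/(159 - 1605*(-396) + 3*(-396)**2) = 420778/(159 + 635580 + 3*156816) = 420778/(159 + 635580 + 470448) = 420778/1106187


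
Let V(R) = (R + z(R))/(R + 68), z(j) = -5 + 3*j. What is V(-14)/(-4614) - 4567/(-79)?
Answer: 1137900271/19683324 ≈ 57.810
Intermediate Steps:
V(R) = (-5 + 4*R)/(68 + R) (V(R) = (R + (-5 + 3*R))/(R + 68) = (-5 + 4*R)/(68 + R))
V(-14)/(-4614) - 4567/(-79) = ((-5 + 4*(-14))/(68 - 14))/(-4614) - 4567/(-79) = ((-5 - 56)/54)*(-1/4614) - 4567*(-1/79) = ((1/54)*(-61))*(-1/4614) + 4567/79 = -61/54*(-1/4614) + 4567/79 = 61/249156 + 4567/79 = 1137900271/19683324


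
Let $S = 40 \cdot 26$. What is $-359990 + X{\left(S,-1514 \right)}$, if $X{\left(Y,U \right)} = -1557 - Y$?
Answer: $-362587$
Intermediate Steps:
$S = 1040$
$-359990 + X{\left(S,-1514 \right)} = -359990 - 2597 = -362587$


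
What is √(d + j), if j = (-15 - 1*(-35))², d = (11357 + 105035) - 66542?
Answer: 5*√2010 ≈ 224.17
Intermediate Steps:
d = 49850 (d = 116392 - 66542 = 49850)
j = 400 (j = (-15 + 35)² = 20² = 400)
√(d + j) = √(49850 + 400) = √50250 = 5*√2010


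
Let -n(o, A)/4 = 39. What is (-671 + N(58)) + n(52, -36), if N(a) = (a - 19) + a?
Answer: -730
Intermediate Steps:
n(o, A) = -156 (n(o, A) = -4*39 = -156)
N(a) = -19 + 2*a (N(a) = (-19 + a) + a = -19 + 2*a)
(-671 + N(58)) + n(52, -36) = (-671 + (-19 + 2*58)) - 156 = (-671 + (-19 + 116)) - 156 = (-671 + 97) - 156 = -574 - 156 = -730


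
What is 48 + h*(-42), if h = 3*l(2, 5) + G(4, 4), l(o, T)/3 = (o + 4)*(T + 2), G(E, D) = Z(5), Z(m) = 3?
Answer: -15954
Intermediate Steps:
G(E, D) = 3
l(o, T) = 3*(2 + T)*(4 + o) (l(o, T) = 3*((o + 4)*(T + 2)) = 3*((4 + o)*(2 + T)) = 3*((2 + T)*(4 + o)) = 3*(2 + T)*(4 + o))
h = 381 (h = 3*(24 + 6*2 + 12*5 + 3*5*2) + 3 = 3*(24 + 12 + 60 + 30) + 3 = 3*126 + 3 = 378 + 3 = 381)
48 + h*(-42) = 48 + 381*(-42) = 48 - 16002 = -15954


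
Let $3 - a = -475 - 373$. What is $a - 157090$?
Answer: $-156239$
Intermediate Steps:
$a = 851$ ($a = 3 - \left(-475 - 373\right) = 3 - -848 = 3 + 848 = 851$)
$a - 157090 = 851 - 157090 = -156239$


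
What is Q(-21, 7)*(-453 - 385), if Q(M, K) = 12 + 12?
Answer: -20112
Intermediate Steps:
Q(M, K) = 24
Q(-21, 7)*(-453 - 385) = 24*(-453 - 385) = 24*(-838) = -20112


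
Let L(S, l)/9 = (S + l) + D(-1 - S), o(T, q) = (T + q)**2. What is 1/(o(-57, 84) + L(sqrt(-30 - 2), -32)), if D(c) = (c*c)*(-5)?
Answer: I/(108*(3*sqrt(2) + 17*I)) ≈ 0.00051273 + 0.00012796*I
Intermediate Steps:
D(c) = -5*c**2 (D(c) = c**2*(-5) = -5*c**2)
L(S, l) = -45*(-1 - S)**2 + 9*S + 9*l (L(S, l) = 9*((S + l) - 5*(-1 - S)**2) = 9*(S + l - 5*(-1 - S)**2) = -45*(-1 - S)**2 + 9*S + 9*l)
1/(o(-57, 84) + L(sqrt(-30 - 2), -32)) = 1/((-57 + 84)**2 + (-45*(1 + sqrt(-30 - 2))**2 + 9*sqrt(-30 - 2) + 9*(-32))) = 1/(27**2 + (-45*(1 + sqrt(-32))**2 + 9*sqrt(-32) - 288)) = 1/(729 + (-45*(1 + 4*I*sqrt(2))**2 + 9*(4*I*sqrt(2)) - 288)) = 1/(729 + (-45*(1 + 4*I*sqrt(2))**2 + 36*I*sqrt(2) - 288)) = 1/(729 + (-288 - 45*(1 + 4*I*sqrt(2))**2 + 36*I*sqrt(2))) = 1/(441 - 45*(1 + 4*I*sqrt(2))**2 + 36*I*sqrt(2))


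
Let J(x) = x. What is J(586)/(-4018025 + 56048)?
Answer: -586/3961977 ≈ -0.00014791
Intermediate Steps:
J(586)/(-4018025 + 56048) = 586/(-4018025 + 56048) = 586/(-3961977) = 586*(-1/3961977) = -586/3961977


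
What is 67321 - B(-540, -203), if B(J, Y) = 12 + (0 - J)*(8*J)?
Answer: 2400109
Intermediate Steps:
B(J, Y) = 12 - 8*J² (B(J, Y) = 12 + (-J)*(8*J) = 12 - 8*J²)
67321 - B(-540, -203) = 67321 - (12 - 8*(-540)²) = 67321 - (12 - 8*291600) = 67321 - (12 - 2332800) = 67321 - 1*(-2332788) = 67321 + 2332788 = 2400109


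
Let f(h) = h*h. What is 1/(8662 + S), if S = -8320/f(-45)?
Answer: 405/3506446 ≈ 0.00011550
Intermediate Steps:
f(h) = h**2
S = -1664/405 (S = -8320/((-45)**2) = -8320/2025 = -8320*1/2025 = -1664/405 ≈ -4.1086)
1/(8662 + S) = 1/(8662 - 1664/405) = 1/(3506446/405) = 405/3506446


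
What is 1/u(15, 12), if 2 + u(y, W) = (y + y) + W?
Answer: 1/40 ≈ 0.025000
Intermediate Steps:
u(y, W) = -2 + W + 2*y (u(y, W) = -2 + ((y + y) + W) = -2 + (2*y + W) = -2 + (W + 2*y) = -2 + W + 2*y)
1/u(15, 12) = 1/(-2 + 12 + 2*15) = 1/(-2 + 12 + 30) = 1/40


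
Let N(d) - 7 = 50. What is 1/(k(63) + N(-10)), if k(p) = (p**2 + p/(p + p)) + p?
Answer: 2/8179 ≈ 0.00024453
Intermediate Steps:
k(p) = 1/2 + p + p**2 (k(p) = (p**2 + p/((2*p))) + p = (p**2 + (1/(2*p))*p) + p = (p**2 + 1/2) + p = (1/2 + p**2) + p = 1/2 + p + p**2)
N(d) = 57 (N(d) = 7 + 50 = 57)
1/(k(63) + N(-10)) = 1/((1/2 + 63 + 63**2) + 57) = 1/((1/2 + 63 + 3969) + 57) = 1/(8065/2 + 57) = 1/(8179/2) = 2/8179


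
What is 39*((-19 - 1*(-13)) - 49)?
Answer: -2145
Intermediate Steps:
39*((-19 - 1*(-13)) - 49) = 39*((-19 + 13) - 49) = 39*(-6 - 49) = 39*(-55) = -2145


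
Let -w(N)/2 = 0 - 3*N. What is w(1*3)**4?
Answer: 104976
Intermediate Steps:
w(N) = 6*N (w(N) = -2*(0 - 3*N) = -(-6)*N = 6*N)
w(1*3)**4 = (6*(1*3))**4 = (6*3)**4 = 18**4 = 104976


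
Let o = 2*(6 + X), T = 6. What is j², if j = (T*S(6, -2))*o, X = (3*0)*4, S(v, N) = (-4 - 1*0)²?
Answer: 1327104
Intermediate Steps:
S(v, N) = 16 (S(v, N) = (-4 + 0)² = (-4)² = 16)
X = 0 (X = 0*4 = 0)
o = 12 (o = 2*(6 + 0) = 2*6 = 12)
j = 1152 (j = (6*16)*12 = 96*12 = 1152)
j² = 1152² = 1327104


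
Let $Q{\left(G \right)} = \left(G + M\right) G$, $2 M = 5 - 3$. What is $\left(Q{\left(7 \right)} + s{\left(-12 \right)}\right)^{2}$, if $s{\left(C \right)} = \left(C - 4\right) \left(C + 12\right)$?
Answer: $3136$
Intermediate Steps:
$M = 1$ ($M = \frac{5 - 3}{2} = \frac{1}{2} \cdot 2 = 1$)
$Q{\left(G \right)} = G \left(1 + G\right)$ ($Q{\left(G \right)} = \left(G + 1\right) G = \left(1 + G\right) G = G \left(1 + G\right)$)
$s{\left(C \right)} = \left(-4 + C\right) \left(12 + C\right)$
$\left(Q{\left(7 \right)} + s{\left(-12 \right)}\right)^{2} = \left(7 \left(1 + 7\right) + \left(-48 + \left(-12\right)^{2} + 8 \left(-12\right)\right)\right)^{2} = \left(7 \cdot 8 - 0\right)^{2} = \left(56 + 0\right)^{2} = 56^{2} = 3136$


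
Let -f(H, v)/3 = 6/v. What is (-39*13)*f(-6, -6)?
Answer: -1521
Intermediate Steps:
f(H, v) = -18/v
(-39*13)*f(-6, -6) = (-39*13)*(-18/(-6)) = -(-9126)*(-1)/6 = -507*3 = -1521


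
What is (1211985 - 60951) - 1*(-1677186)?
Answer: 2828220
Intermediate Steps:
(1211985 - 60951) - 1*(-1677186) = 1151034 + 1677186 = 2828220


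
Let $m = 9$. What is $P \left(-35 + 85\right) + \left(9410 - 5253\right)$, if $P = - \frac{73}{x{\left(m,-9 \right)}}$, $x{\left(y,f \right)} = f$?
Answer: $\frac{41063}{9} \approx 4562.6$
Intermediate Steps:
$P = \frac{73}{9}$ ($P = - \frac{73}{-9} = \left(-73\right) \left(- \frac{1}{9}\right) = \frac{73}{9} \approx 8.1111$)
$P \left(-35 + 85\right) + \left(9410 - 5253\right) = \frac{73 \left(-35 + 85\right)}{9} + \left(9410 - 5253\right) = \frac{73}{9} \cdot 50 + \left(9410 - 5253\right) = \frac{3650}{9} + 4157 = \frac{41063}{9}$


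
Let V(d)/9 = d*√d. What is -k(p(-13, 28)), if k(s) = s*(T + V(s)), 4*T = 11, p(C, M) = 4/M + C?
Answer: 495/14 - 218700*I*√70/343 ≈ 35.357 - 5334.6*I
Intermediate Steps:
p(C, M) = C + 4/M
T = 11/4 (T = (¼)*11 = 11/4 ≈ 2.7500)
V(d) = 9*d^(3/2) (V(d) = 9*(d*√d) = 9*d^(3/2))
k(s) = s*(11/4 + 9*s^(3/2))
-k(p(-13, 28)) = -(-13 + 4/28)*(11 + 36*(-13 + 4/28)^(3/2))/4 = -(-13 + 4*(1/28))*(11 + 36*(-13 + 4*(1/28))^(3/2))/4 = -(-13 + ⅐)*(11 + 36*(-13 + ⅐)^(3/2))/4 = -(-90)*(11 + 36*(-90/7)^(3/2))/(4*7) = -(-90)*(11 + 36*(-270*I*√70/49))/(4*7) = -(-90)*(11 - 9720*I*√70/49)/(4*7) = -(-495/14 + 218700*I*√70/343) = 495/14 - 218700*I*√70/343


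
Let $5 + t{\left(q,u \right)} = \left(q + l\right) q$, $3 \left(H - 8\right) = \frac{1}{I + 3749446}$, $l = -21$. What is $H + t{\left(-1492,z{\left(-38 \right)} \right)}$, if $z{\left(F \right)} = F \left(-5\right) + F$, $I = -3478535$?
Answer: $\frac{1834662661468}{812733} \approx 2.2574 \cdot 10^{6}$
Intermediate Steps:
$z{\left(F \right)} = - 4 F$ ($z{\left(F \right)} = - 5 F + F = - 4 F$)
$H = \frac{6501865}{812733}$ ($H = 8 + \frac{1}{3 \left(-3478535 + 3749446\right)} = 8 + \frac{1}{3 \cdot 270911} = 8 + \frac{1}{3} \cdot \frac{1}{270911} = 8 + \frac{1}{812733} = \frac{6501865}{812733} \approx 8.0$)
$t{\left(q,u \right)} = -5 + q \left(-21 + q\right)$ ($t{\left(q,u \right)} = -5 + \left(q - 21\right) q = -5 + \left(-21 + q\right) q = -5 + q \left(-21 + q\right)$)
$H + t{\left(-1492,z{\left(-38 \right)} \right)} = \frac{6501865}{812733} - \left(-31327 - 2226064\right) = \frac{6501865}{812733} + \left(-5 + 2226064 + 31332\right) = \frac{6501865}{812733} + 2257391 = \frac{1834662661468}{812733}$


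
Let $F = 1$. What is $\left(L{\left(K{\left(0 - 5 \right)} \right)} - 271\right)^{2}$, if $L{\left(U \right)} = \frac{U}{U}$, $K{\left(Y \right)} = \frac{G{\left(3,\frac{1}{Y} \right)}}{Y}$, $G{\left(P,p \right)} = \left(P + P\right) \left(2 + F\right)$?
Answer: $72900$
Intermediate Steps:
$G{\left(P,p \right)} = 6 P$ ($G{\left(P,p \right)} = \left(P + P\right) \left(2 + 1\right) = 2 P 3 = 6 P$)
$K{\left(Y \right)} = \frac{18}{Y}$ ($K{\left(Y \right)} = \frac{6 \cdot 3}{Y} = \frac{18}{Y}$)
$L{\left(U \right)} = 1$
$\left(L{\left(K{\left(0 - 5 \right)} \right)} - 271\right)^{2} = \left(1 - 271\right)^{2} = \left(-270\right)^{2} = 72900$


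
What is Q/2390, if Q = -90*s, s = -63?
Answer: 567/239 ≈ 2.3724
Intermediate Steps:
Q = 5670 (Q = -90*(-63) = 5670)
Q/2390 = 5670/2390 = 5670*(1/2390) = 567/239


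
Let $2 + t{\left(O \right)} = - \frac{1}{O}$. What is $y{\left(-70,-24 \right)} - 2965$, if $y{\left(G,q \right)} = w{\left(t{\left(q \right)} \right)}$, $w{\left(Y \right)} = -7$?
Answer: $-2972$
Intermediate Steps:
$t{\left(O \right)} = -2 - \frac{1}{O}$
$y{\left(G,q \right)} = -7$
$y{\left(-70,-24 \right)} - 2965 = -7 - 2965 = -2972$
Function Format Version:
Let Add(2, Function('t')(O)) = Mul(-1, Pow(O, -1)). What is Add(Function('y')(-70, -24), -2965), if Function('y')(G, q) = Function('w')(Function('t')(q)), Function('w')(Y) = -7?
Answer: -2972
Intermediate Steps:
Function('t')(O) = Add(-2, Mul(-1, Pow(O, -1)))
Function('y')(G, q) = -7
Add(Function('y')(-70, -24), -2965) = Add(-7, -2965) = -2972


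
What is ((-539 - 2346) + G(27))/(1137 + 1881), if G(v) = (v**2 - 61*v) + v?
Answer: -1888/1509 ≈ -1.2512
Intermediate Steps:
G(v) = v**2 - 60*v
((-539 - 2346) + G(27))/(1137 + 1881) = ((-539 - 2346) + 27*(-60 + 27))/(1137 + 1881) = (-2885 + 27*(-33))/3018 = (-2885 - 891)*(1/3018) = -3776*1/3018 = -1888/1509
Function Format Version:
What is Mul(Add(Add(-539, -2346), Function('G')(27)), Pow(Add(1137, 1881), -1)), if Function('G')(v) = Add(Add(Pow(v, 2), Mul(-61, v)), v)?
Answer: Rational(-1888, 1509) ≈ -1.2512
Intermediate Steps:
Function('G')(v) = Add(Pow(v, 2), Mul(-60, v))
Mul(Add(Add(-539, -2346), Function('G')(27)), Pow(Add(1137, 1881), -1)) = Mul(Add(Add(-539, -2346), Mul(27, Add(-60, 27))), Pow(Add(1137, 1881), -1)) = Mul(Add(-2885, Mul(27, -33)), Pow(3018, -1)) = Mul(Add(-2885, -891), Rational(1, 3018)) = Mul(-3776, Rational(1, 3018)) = Rational(-1888, 1509)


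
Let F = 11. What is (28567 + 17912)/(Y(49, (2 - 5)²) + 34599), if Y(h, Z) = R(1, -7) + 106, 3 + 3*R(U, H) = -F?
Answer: 139437/104101 ≈ 1.3394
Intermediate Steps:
R(U, H) = -14/3 (R(U, H) = -1 + (-1*11)/3 = -1 + (⅓)*(-11) = -1 - 11/3 = -14/3)
Y(h, Z) = 304/3 (Y(h, Z) = -14/3 + 106 = 304/3)
(28567 + 17912)/(Y(49, (2 - 5)²) + 34599) = (28567 + 17912)/(304/3 + 34599) = 46479/(104101/3) = 46479*(3/104101) = 139437/104101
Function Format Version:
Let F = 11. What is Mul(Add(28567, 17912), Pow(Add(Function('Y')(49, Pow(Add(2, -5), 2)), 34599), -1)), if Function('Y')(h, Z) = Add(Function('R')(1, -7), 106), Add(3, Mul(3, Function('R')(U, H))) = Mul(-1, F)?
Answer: Rational(139437, 104101) ≈ 1.3394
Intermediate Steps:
Function('R')(U, H) = Rational(-14, 3) (Function('R')(U, H) = Add(-1, Mul(Rational(1, 3), Mul(-1, 11))) = Add(-1, Mul(Rational(1, 3), -11)) = Add(-1, Rational(-11, 3)) = Rational(-14, 3))
Function('Y')(h, Z) = Rational(304, 3) (Function('Y')(h, Z) = Add(Rational(-14, 3), 106) = Rational(304, 3))
Mul(Add(28567, 17912), Pow(Add(Function('Y')(49, Pow(Add(2, -5), 2)), 34599), -1)) = Mul(Add(28567, 17912), Pow(Add(Rational(304, 3), 34599), -1)) = Mul(46479, Pow(Rational(104101, 3), -1)) = Mul(46479, Rational(3, 104101)) = Rational(139437, 104101)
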